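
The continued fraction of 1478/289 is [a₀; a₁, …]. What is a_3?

3

1478 = 5·289 + 33   →  a_0 = 5
289 = 8·33 + 25   →  a_1 = 8
33 = 1·25 + 8   →  a_2 = 1
25 = 3·8 + 1   →  a_3 = 3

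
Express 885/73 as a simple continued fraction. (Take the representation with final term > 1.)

885 = 12*73 + 9
73 = 8*9 + 1
9 = 9*1 + 0  (stop)
So 885/73 = [12; 8, 9].

[12; 8, 9]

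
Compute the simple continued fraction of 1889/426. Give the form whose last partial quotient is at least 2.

1889 = 4×426 + 185
426 = 2×185 + 56
185 = 3×56 + 17
56 = 3×17 + 5
17 = 3×5 + 2
5 = 2×2 + 1
2 = 2×1 + 0  (stop)
So 1889/426 = [4; 2, 3, 3, 3, 2, 2].

[4; 2, 3, 3, 3, 2, 2]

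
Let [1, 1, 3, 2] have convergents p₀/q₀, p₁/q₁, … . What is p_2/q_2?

7/4

Using pₖ = aₖpₖ₋₁ + pₖ₋₂, qₖ = aₖqₖ₋₁ + qₖ₋₂ (with p₋₁=1, p₋₂=0, q₋₁=0, q₋₂=1):
  k=0: a=1, p=1, q=1
  k=1: a=1, p=2, q=1
  k=2: a=3, p=7, q=4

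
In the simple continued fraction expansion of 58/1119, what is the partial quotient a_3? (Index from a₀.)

58 = 0·1119 + 58   →  a_0 = 0
1119 = 19·58 + 17   →  a_1 = 19
58 = 3·17 + 7   →  a_2 = 3
17 = 2·7 + 3   →  a_3 = 2

2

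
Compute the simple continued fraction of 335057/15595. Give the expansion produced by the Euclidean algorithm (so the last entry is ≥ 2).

[21; 2, 16, 18, 8, 1, 2]

335057 = 21×15595 + 7562
15595 = 2×7562 + 471
7562 = 16×471 + 26
471 = 18×26 + 3
26 = 8×3 + 2
3 = 1×2 + 1
2 = 2×1 + 0  (stop)
So 335057/15595 = [21; 2, 16, 18, 8, 1, 2].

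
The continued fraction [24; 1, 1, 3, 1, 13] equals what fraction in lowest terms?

Fold from the inside: start with 13/1.
  1 + 1/13 = 14/13
  3 + 13/14 = 55/14
  1 + 14/55 = 69/55
  1 + 55/69 = 124/69
  24 + 69/124 = 3045/124

3045/124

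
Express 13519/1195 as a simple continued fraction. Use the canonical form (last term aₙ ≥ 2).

13519 = 11*1195 + 374
1195 = 3*374 + 73
374 = 5*73 + 9
73 = 8*9 + 1
9 = 9*1 + 0  (stop)
So 13519/1195 = [11; 3, 5, 8, 9].

[11; 3, 5, 8, 9]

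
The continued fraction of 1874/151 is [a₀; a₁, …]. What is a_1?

2

1874 = 12·151 + 62   →  a_0 = 12
151 = 2·62 + 27   →  a_1 = 2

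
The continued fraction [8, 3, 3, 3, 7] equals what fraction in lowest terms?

2001/241

Using pₖ = aₖpₖ₋₁ + pₖ₋₂ and qₖ = aₖqₖ₋₁ + qₖ₋₂:
  k=0: a=8, p=8, q=1
  k=1: a=3, p=25, q=3
  k=2: a=3, p=83, q=10
  k=3: a=3, p=274, q=33
  k=4: a=7, p=2001, q=241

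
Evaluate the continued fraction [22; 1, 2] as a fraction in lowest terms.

Fold from the inside: start with 2/1.
  1 + 1/2 = 3/2
  22 + 2/3 = 68/3

68/3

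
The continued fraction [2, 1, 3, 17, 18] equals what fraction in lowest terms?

3431/1246

Fold from the inside: start with 18/1.
  17 + 1/18 = 307/18
  3 + 18/307 = 939/307
  1 + 307/939 = 1246/939
  2 + 939/1246 = 3431/1246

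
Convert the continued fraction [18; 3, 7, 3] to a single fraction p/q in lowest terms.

1264/69

Using pₖ = aₖpₖ₋₁ + pₖ₋₂ and qₖ = aₖqₖ₋₁ + qₖ₋₂:
  k=0: a=18, p=18, q=1
  k=1: a=3, p=55, q=3
  k=2: a=7, p=403, q=22
  k=3: a=3, p=1264, q=69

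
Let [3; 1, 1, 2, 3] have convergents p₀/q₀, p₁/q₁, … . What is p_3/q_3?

18/5

Using pₖ = aₖpₖ₋₁ + pₖ₋₂, qₖ = aₖqₖ₋₁ + qₖ₋₂ (with p₋₁=1, p₋₂=0, q₋₁=0, q₋₂=1):
  k=0: a=3, p=3, q=1
  k=1: a=1, p=4, q=1
  k=2: a=1, p=7, q=2
  k=3: a=2, p=18, q=5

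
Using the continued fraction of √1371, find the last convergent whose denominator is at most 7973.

101417/2739

√1371 = [37; 37, 74, …] (period length 2).
Convergents:
  p_0/q_0 = 37/1
  p_1/q_1 = 1370/37
  p_2/q_2 = 101417/2739
  p_3/q_3 = 3753799/101380
q_2 = 2739 ≤ 7973 < 101380 = q_3, so the answer is 101417/2739.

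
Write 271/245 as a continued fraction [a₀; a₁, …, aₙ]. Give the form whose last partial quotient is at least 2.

[1; 9, 2, 2, 1, 3]

271 = 1*245 + 26
245 = 9*26 + 11
26 = 2*11 + 4
11 = 2*4 + 3
4 = 1*3 + 1
3 = 3*1 + 0  (stop)
So 271/245 = [1; 9, 2, 2, 1, 3].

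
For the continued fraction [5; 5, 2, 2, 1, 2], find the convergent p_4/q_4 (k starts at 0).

Using pₖ = aₖpₖ₋₁ + pₖ₋₂, qₖ = aₖqₖ₋₁ + qₖ₋₂ (with p₋₁=1, p₋₂=0, q₋₁=0, q₋₂=1):
  k=0: a=5, p=5, q=1
  k=1: a=5, p=26, q=5
  k=2: a=2, p=57, q=11
  k=3: a=2, p=140, q=27
  k=4: a=1, p=197, q=38

197/38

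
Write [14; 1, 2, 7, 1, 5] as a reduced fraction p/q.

Fold from the inside: start with 5/1.
  1 + 1/5 = 6/5
  7 + 5/6 = 47/6
  2 + 6/47 = 100/47
  1 + 47/100 = 147/100
  14 + 100/147 = 2158/147

2158/147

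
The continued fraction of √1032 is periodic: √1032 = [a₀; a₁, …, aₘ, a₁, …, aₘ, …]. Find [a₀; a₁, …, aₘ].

a₀ = ⌊√1032⌋ = 32.
With m₀=0, d₀=1 and mₖ₊₁ = dₖaₖ − mₖ, dₖ₊₁ = (n − mₖ₊₁²)/dₖ, aₖ₊₁ = ⌊(a₀+mₖ₊₁)/dₖ₊₁⌋:
  k=1: m=32, d=8, a=8
  k=2: m=32, d=1, a=64
d=1 and a=2a₀=64 at k=2, so the next step gives (m, d) = (32, 8) again — its k=1 value — and the period has length 2.

[32; 8, 64]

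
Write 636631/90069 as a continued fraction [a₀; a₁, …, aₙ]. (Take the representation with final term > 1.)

636631 = 7·90069 + 6148
90069 = 14·6148 + 3997
6148 = 1·3997 + 2151
3997 = 1·2151 + 1846
2151 = 1·1846 + 305
1846 = 6·305 + 16
305 = 19·16 + 1
16 = 16·1 + 0  (stop)
So 636631/90069 = [7; 14, 1, 1, 1, 6, 19, 16].

[7; 14, 1, 1, 1, 6, 19, 16]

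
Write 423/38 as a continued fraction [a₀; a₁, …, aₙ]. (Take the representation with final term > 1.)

423 = 11*38 + 5
38 = 7*5 + 3
5 = 1*3 + 2
3 = 1*2 + 1
2 = 2*1 + 0  (stop)
So 423/38 = [11; 7, 1, 1, 2].

[11; 7, 1, 1, 2]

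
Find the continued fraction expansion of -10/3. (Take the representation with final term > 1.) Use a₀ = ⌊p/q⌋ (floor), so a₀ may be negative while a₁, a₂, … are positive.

-10 = -4×3 + 2
3 = 1×2 + 1
2 = 2×1 + 0  (stop)
So -10/3 = [-4; 1, 2].

[-4; 1, 2]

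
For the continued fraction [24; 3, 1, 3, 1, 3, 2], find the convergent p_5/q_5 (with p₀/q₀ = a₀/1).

Using pₖ = aₖpₖ₋₁ + pₖ₋₂, qₖ = aₖqₖ₋₁ + qₖ₋₂ (with p₋₁=1, p₋₂=0, q₋₁=0, q₋₂=1):
  k=0: a=24, p=24, q=1
  k=1: a=3, p=73, q=3
  k=2: a=1, p=97, q=4
  k=3: a=3, p=364, q=15
  k=4: a=1, p=461, q=19
  k=5: a=3, p=1747, q=72

1747/72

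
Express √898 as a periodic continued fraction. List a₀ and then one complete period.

a₀ = ⌊√898⌋ = 29.
With m₀=0, d₀=1 and mₖ₊₁ = dₖaₖ − mₖ, dₖ₊₁ = (n − mₖ₊₁²)/dₖ, aₖ₊₁ = ⌊(a₀+mₖ₊₁)/dₖ₊₁⌋:
  k=1: m=29, d=57, a=1
  k=2: m=28, d=2, a=28
  k=3: m=28, d=57, a=1
  k=4: m=29, d=1, a=58
d=1 and a=2a₀=58 at k=4, so the next step gives (m, d) = (29, 57) again — its k=1 value — and the period has length 4.

[29; 1, 28, 1, 58]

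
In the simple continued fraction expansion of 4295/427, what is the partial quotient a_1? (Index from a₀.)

17

4295 = 10·427 + 25   →  a_0 = 10
427 = 17·25 + 2   →  a_1 = 17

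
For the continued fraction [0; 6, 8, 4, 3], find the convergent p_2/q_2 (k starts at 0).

Using pₖ = aₖpₖ₋₁ + pₖ₋₂, qₖ = aₖqₖ₋₁ + qₖ₋₂ (with p₋₁=1, p₋₂=0, q₋₁=0, q₋₂=1):
  k=0: a=0, p=0, q=1
  k=1: a=6, p=1, q=6
  k=2: a=8, p=8, q=49

8/49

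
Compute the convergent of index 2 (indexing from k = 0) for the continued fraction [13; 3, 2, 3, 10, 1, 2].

93/7

Using pₖ = aₖpₖ₋₁ + pₖ₋₂, qₖ = aₖqₖ₋₁ + qₖ₋₂ (with p₋₁=1, p₋₂=0, q₋₁=0, q₋₂=1):
  k=0: a=13, p=13, q=1
  k=1: a=3, p=40, q=3
  k=2: a=2, p=93, q=7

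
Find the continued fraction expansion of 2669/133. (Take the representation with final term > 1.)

[20; 14, 1, 3, 2]

2669 = 20·133 + 9
133 = 14·9 + 7
9 = 1·7 + 2
7 = 3·2 + 1
2 = 2·1 + 0  (stop)
So 2669/133 = [20; 14, 1, 3, 2].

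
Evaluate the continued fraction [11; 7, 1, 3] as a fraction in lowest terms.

Using pₖ = aₖpₖ₋₁ + pₖ₋₂ and qₖ = aₖqₖ₋₁ + qₖ₋₂:
  k=0: a=11, p=11, q=1
  k=1: a=7, p=78, q=7
  k=2: a=1, p=89, q=8
  k=3: a=3, p=345, q=31

345/31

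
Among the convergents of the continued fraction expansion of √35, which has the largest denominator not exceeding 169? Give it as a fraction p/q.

√35 = [5; 1, 10, …] (period length 2).
Convergents:
  p_0/q_0 = 5/1
  p_1/q_1 = 6/1
  p_2/q_2 = 65/11
  p_3/q_3 = 71/12
  p_4/q_4 = 775/131
  p_5/q_5 = 846/143
  p_6/q_6 = 9235/1561
q_5 = 143 ≤ 169 < 1561 = q_6, so the answer is 846/143.

846/143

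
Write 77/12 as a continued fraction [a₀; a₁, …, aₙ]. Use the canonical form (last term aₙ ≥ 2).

77 = 6×12 + 5
12 = 2×5 + 2
5 = 2×2 + 1
2 = 2×1 + 0  (stop)
So 77/12 = [6; 2, 2, 2].

[6; 2, 2, 2]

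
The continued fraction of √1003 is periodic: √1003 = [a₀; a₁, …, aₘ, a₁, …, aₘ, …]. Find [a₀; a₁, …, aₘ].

[31; 1, 2, 31, 2, 1, 62]

a₀ = ⌊√1003⌋ = 31.
With m₀=0, d₀=1 and mₖ₊₁ = dₖaₖ − mₖ, dₖ₊₁ = (n − mₖ₊₁²)/dₖ, aₖ₊₁ = ⌊(a₀+mₖ₊₁)/dₖ₊₁⌋:
  k=1: m=31, d=42, a=1
  k=2: m=11, d=21, a=2
  k=3: m=31, d=2, a=31
  k=4: m=31, d=21, a=2
  k=5: m=11, d=42, a=1
  k=6: m=31, d=1, a=62
d=1 and a=2a₀=62 at k=6, so the next step gives (m, d) = (31, 42) again — its k=1 value — and the period has length 6.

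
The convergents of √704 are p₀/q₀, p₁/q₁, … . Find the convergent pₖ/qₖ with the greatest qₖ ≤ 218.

√704 = [26; 1, 1, 7, 13, 7, 1, 1, 52, …] (period length 8).
Convergents:
  p_0/q_0 = 26/1
  p_1/q_1 = 27/1
  p_2/q_2 = 53/2
  p_3/q_3 = 398/15
  p_4/q_4 = 5227/197
  p_5/q_5 = 36987/1394
q_4 = 197 ≤ 218 < 1394 = q_5, so the answer is 5227/197.

5227/197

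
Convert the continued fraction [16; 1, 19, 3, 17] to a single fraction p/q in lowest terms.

17917/1057

Fold from the inside: start with 17/1.
  3 + 1/17 = 52/17
  19 + 17/52 = 1005/52
  1 + 52/1005 = 1057/1005
  16 + 1005/1057 = 17917/1057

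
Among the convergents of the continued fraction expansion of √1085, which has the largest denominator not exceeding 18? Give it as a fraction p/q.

527/16

√1085 = [32; 1, 15, 2, 15, 1, 64, …] (period length 6).
Convergents:
  p_0/q_0 = 32/1
  p_1/q_1 = 33/1
  p_2/q_2 = 527/16
  p_3/q_3 = 1087/33
q_2 = 16 ≤ 18 < 33 = q_3, so the answer is 527/16.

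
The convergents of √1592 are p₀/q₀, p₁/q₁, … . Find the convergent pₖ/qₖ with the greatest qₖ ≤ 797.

31481/789

√1592 = [39; 1, 8, 1, 78, …] (period length 4).
Convergents:
  p_0/q_0 = 39/1
  p_1/q_1 = 40/1
  p_2/q_2 = 359/9
  p_3/q_3 = 399/10
  p_4/q_4 = 31481/789
  p_5/q_5 = 31880/799
q_4 = 789 ≤ 797 < 799 = q_5, so the answer is 31481/789.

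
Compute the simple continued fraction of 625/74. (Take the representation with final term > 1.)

[8; 2, 4, 8]

625 = 8×74 + 33
74 = 2×33 + 8
33 = 4×8 + 1
8 = 8×1 + 0  (stop)
So 625/74 = [8; 2, 4, 8].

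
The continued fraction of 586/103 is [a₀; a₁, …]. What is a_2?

586 = 5·103 + 71   →  a_0 = 5
103 = 1·71 + 32   →  a_1 = 1
71 = 2·32 + 7   →  a_2 = 2

2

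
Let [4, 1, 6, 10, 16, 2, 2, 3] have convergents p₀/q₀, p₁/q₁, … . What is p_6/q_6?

28460/5857

Using pₖ = aₖpₖ₋₁ + pₖ₋₂, qₖ = aₖqₖ₋₁ + qₖ₋₂ (with p₋₁=1, p₋₂=0, q₋₁=0, q₋₂=1):
  k=0: a=4, p=4, q=1
  k=1: a=1, p=5, q=1
  k=2: a=6, p=34, q=7
  k=3: a=10, p=345, q=71
  k=4: a=16, p=5554, q=1143
  k=5: a=2, p=11453, q=2357
  k=6: a=2, p=28460, q=5857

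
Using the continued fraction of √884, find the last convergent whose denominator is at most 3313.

97789/3289

√884 = [29; 1, 2, 1, 2, 1, 2, 1, 58, …] (period length 8).
Convergents:
  p_0/q_0 = 29/1
  p_1/q_1 = 30/1
  p_2/q_2 = 89/3
  p_3/q_3 = 119/4
  p_4/q_4 = 327/11
  p_5/q_5 = 446/15
  p_6/q_6 = 1219/41
  p_7/q_7 = 1665/56
  p_8/q_8 = 97789/3289
  p_9/q_9 = 99454/3345
q_8 = 3289 ≤ 3313 < 3345 = q_9, so the answer is 97789/3289.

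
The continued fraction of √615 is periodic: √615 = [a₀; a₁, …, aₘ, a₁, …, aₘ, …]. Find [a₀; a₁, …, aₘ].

[24; 1, 3, 1, 48]

a₀ = ⌊√615⌋ = 24.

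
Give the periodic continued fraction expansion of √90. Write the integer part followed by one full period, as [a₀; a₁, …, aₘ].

a₀ = ⌊√90⌋ = 9.

[9; 2, 18]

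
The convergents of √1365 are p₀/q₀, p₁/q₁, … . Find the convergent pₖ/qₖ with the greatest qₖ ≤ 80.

√1365 = [36; 1, 17, 2, 17, 1, 72, …] (period length 6).
Convergents:
  p_0/q_0 = 36/1
  p_1/q_1 = 37/1
  p_2/q_2 = 665/18
  p_3/q_3 = 1367/37
  p_4/q_4 = 23904/647
q_3 = 37 ≤ 80 < 647 = q_4, so the answer is 1367/37.

1367/37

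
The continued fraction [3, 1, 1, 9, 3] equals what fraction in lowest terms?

208/59

Fold from the inside: start with 3/1.
  9 + 1/3 = 28/3
  1 + 3/28 = 31/28
  1 + 28/31 = 59/31
  3 + 31/59 = 208/59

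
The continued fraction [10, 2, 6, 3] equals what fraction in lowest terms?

429/41

Fold from the inside: start with 3/1.
  6 + 1/3 = 19/3
  2 + 3/19 = 41/19
  10 + 19/41 = 429/41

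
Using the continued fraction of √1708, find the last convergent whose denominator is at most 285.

√1708 = [41; 3, 20, 3, 82, …] (period length 4).
Convergents:
  p_0/q_0 = 41/1
  p_1/q_1 = 124/3
  p_2/q_2 = 2521/61
  p_3/q_3 = 7687/186
  p_4/q_4 = 632855/15313
q_3 = 186 ≤ 285 < 15313 = q_4, so the answer is 7687/186.

7687/186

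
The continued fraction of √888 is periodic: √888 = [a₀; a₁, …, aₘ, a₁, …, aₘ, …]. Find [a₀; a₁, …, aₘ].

a₀ = ⌊√888⌋ = 29.
With m₀=0, d₀=1 and mₖ₊₁ = dₖaₖ − mₖ, dₖ₊₁ = (n − mₖ₊₁²)/dₖ, aₖ₊₁ = ⌊(a₀+mₖ₊₁)/dₖ₊₁⌋:
  k=1: m=29, d=47, a=1
  k=2: m=18, d=12, a=3
  k=3: m=18, d=47, a=1
  k=4: m=29, d=1, a=58
d=1 and a=2a₀=58 at k=4, so the next step gives (m, d) = (29, 47) again — its k=1 value — and the period has length 4.

[29; 1, 3, 1, 58]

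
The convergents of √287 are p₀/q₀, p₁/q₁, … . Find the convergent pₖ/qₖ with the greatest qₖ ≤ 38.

288/17

√287 = [16; 1, 15, 1, 32, …] (period length 4).
Convergents:
  p_0/q_0 = 16/1
  p_1/q_1 = 17/1
  p_2/q_2 = 271/16
  p_3/q_3 = 288/17
  p_4/q_4 = 9487/560
q_3 = 17 ≤ 38 < 560 = q_4, so the answer is 288/17.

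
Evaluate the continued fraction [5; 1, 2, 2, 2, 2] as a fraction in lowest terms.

234/41

Using pₖ = aₖpₖ₋₁ + pₖ₋₂ and qₖ = aₖqₖ₋₁ + qₖ₋₂:
  k=0: a=5, p=5, q=1
  k=1: a=1, p=6, q=1
  k=2: a=2, p=17, q=3
  k=3: a=2, p=40, q=7
  k=4: a=2, p=97, q=17
  k=5: a=2, p=234, q=41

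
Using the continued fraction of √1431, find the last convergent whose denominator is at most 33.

1097/29

√1431 = [37; 1, 4, 1, 4, 1, 74, …] (period length 6).
Convergents:
  p_0/q_0 = 37/1
  p_1/q_1 = 38/1
  p_2/q_2 = 189/5
  p_3/q_3 = 227/6
  p_4/q_4 = 1097/29
  p_5/q_5 = 1324/35
q_4 = 29 ≤ 33 < 35 = q_5, so the answer is 1097/29.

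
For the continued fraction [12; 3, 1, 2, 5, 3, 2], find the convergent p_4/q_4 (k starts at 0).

724/59

Using pₖ = aₖpₖ₋₁ + pₖ₋₂, qₖ = aₖqₖ₋₁ + qₖ₋₂ (with p₋₁=1, p₋₂=0, q₋₁=0, q₋₂=1):
  k=0: a=12, p=12, q=1
  k=1: a=3, p=37, q=3
  k=2: a=1, p=49, q=4
  k=3: a=2, p=135, q=11
  k=4: a=5, p=724, q=59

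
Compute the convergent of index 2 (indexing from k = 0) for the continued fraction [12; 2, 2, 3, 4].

Using pₖ = aₖpₖ₋₁ + pₖ₋₂, qₖ = aₖqₖ₋₁ + qₖ₋₂ (with p₋₁=1, p₋₂=0, q₋₁=0, q₋₂=1):
  k=0: a=12, p=12, q=1
  k=1: a=2, p=25, q=2
  k=2: a=2, p=62, q=5

62/5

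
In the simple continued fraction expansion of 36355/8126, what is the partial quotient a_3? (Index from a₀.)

12

36355 = 4·8126 + 3851   →  a_0 = 4
8126 = 2·3851 + 424   →  a_1 = 2
3851 = 9·424 + 35   →  a_2 = 9
424 = 12·35 + 4   →  a_3 = 12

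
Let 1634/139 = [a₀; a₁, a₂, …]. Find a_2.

1634 = 11·139 + 105   →  a_0 = 11
139 = 1·105 + 34   →  a_1 = 1
105 = 3·34 + 3   →  a_2 = 3

3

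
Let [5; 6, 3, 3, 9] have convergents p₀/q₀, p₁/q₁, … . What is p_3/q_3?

Using pₖ = aₖpₖ₋₁ + pₖ₋₂, qₖ = aₖqₖ₋₁ + qₖ₋₂ (with p₋₁=1, p₋₂=0, q₋₁=0, q₋₂=1):
  k=0: a=5, p=5, q=1
  k=1: a=6, p=31, q=6
  k=2: a=3, p=98, q=19
  k=3: a=3, p=325, q=63

325/63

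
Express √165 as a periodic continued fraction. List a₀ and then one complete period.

[12; 1, 5, 2, 5, 1, 24]

a₀ = ⌊√165⌋ = 12.
With m₀=0, d₀=1 and mₖ₊₁ = dₖaₖ − mₖ, dₖ₊₁ = (n − mₖ₊₁²)/dₖ, aₖ₊₁ = ⌊(a₀+mₖ₊₁)/dₖ₊₁⌋:
  k=1: m=12, d=21, a=1
  k=2: m=9, d=4, a=5
  k=3: m=11, d=11, a=2
  k=4: m=11, d=4, a=5
  k=5: m=9, d=21, a=1
  k=6: m=12, d=1, a=24
d=1 and a=2a₀=24 at k=6, so the next step gives (m, d) = (12, 21) again — its k=1 value — and the period has length 6.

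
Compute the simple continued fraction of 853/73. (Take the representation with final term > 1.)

[11; 1, 2, 5, 1, 3]

853 = 11·73 + 50
73 = 1·50 + 23
50 = 2·23 + 4
23 = 5·4 + 3
4 = 1·3 + 1
3 = 3·1 + 0  (stop)
So 853/73 = [11; 1, 2, 5, 1, 3].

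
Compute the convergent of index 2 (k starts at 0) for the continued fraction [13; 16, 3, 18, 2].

640/49

Using pₖ = aₖpₖ₋₁ + pₖ₋₂, qₖ = aₖqₖ₋₁ + qₖ₋₂ (with p₋₁=1, p₋₂=0, q₋₁=0, q₋₂=1):
  k=0: a=13, p=13, q=1
  k=1: a=16, p=209, q=16
  k=2: a=3, p=640, q=49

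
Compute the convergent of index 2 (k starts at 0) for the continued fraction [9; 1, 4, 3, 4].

Using pₖ = aₖpₖ₋₁ + pₖ₋₂, qₖ = aₖqₖ₋₁ + qₖ₋₂ (with p₋₁=1, p₋₂=0, q₋₁=0, q₋₂=1):
  k=0: a=9, p=9, q=1
  k=1: a=1, p=10, q=1
  k=2: a=4, p=49, q=5

49/5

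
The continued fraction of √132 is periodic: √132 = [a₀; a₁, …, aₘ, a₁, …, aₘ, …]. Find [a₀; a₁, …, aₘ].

[11; 2, 22]

a₀ = ⌊√132⌋ = 11.
With m₀=0, d₀=1 and mₖ₊₁ = dₖaₖ − mₖ, dₖ₊₁ = (n − mₖ₊₁²)/dₖ, aₖ₊₁ = ⌊(a₀+mₖ₊₁)/dₖ₊₁⌋:
  k=1: m=11, d=11, a=2
  k=2: m=11, d=1, a=22
d=1 and a=2a₀=22 at k=2, so the next step gives (m, d) = (11, 11) again — its k=1 value — and the period has length 2.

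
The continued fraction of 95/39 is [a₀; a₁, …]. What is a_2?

3

95 = 2·39 + 17   →  a_0 = 2
39 = 2·17 + 5   →  a_1 = 2
17 = 3·5 + 2   →  a_2 = 3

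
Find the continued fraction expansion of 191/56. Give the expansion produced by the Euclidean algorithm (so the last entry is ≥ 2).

191 = 3*56 + 23
56 = 2*23 + 10
23 = 2*10 + 3
10 = 3*3 + 1
3 = 3*1 + 0  (stop)
So 191/56 = [3; 2, 2, 3, 3].

[3; 2, 2, 3, 3]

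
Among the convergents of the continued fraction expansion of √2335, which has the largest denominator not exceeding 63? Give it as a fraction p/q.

√2335 = [48; 3, 9, 3, 96, …] (period length 4).
Convergents:
  p_0/q_0 = 48/1
  p_1/q_1 = 145/3
  p_2/q_2 = 1353/28
  p_3/q_3 = 4204/87
q_2 = 28 ≤ 63 < 87 = q_3, so the answer is 1353/28.

1353/28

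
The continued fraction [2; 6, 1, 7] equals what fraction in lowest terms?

118/55

Fold from the inside: start with 7/1.
  1 + 1/7 = 8/7
  6 + 7/8 = 55/8
  2 + 8/55 = 118/55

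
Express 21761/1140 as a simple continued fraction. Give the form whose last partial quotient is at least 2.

21761 = 19×1140 + 101
1140 = 11×101 + 29
101 = 3×29 + 14
29 = 2×14 + 1
14 = 14×1 + 0  (stop)
So 21761/1140 = [19; 11, 3, 2, 14].

[19; 11, 3, 2, 14]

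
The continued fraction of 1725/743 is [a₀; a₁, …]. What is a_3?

5

1725 = 2·743 + 239   →  a_0 = 2
743 = 3·239 + 26   →  a_1 = 3
239 = 9·26 + 5   →  a_2 = 9
26 = 5·5 + 1   →  a_3 = 5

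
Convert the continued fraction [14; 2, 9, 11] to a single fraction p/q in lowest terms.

Fold from the inside: start with 11/1.
  9 + 1/11 = 100/11
  2 + 11/100 = 211/100
  14 + 100/211 = 3054/211

3054/211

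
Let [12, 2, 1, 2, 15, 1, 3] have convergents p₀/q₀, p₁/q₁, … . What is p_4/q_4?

1522/123

Using pₖ = aₖpₖ₋₁ + pₖ₋₂, qₖ = aₖqₖ₋₁ + qₖ₋₂ (with p₋₁=1, p₋₂=0, q₋₁=0, q₋₂=1):
  k=0: a=12, p=12, q=1
  k=1: a=2, p=25, q=2
  k=2: a=1, p=37, q=3
  k=3: a=2, p=99, q=8
  k=4: a=15, p=1522, q=123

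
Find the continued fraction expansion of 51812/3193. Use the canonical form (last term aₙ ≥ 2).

51812 = 16·3193 + 724
3193 = 4·724 + 297
724 = 2·297 + 130
297 = 2·130 + 37
130 = 3·37 + 19
37 = 1·19 + 18
19 = 1·18 + 1
18 = 18·1 + 0  (stop)
So 51812/3193 = [16; 4, 2, 2, 3, 1, 1, 18].

[16; 4, 2, 2, 3, 1, 1, 18]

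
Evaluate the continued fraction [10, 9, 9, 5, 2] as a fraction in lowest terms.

Using pₖ = aₖpₖ₋₁ + pₖ₋₂ and qₖ = aₖqₖ₋₁ + qₖ₋₂:
  k=0: a=10, p=10, q=1
  k=1: a=9, p=91, q=9
  k=2: a=9, p=829, q=82
  k=3: a=5, p=4236, q=419
  k=4: a=2, p=9301, q=920

9301/920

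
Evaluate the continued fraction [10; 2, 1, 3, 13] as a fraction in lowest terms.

1513/146

Fold from the inside: start with 13/1.
  3 + 1/13 = 40/13
  1 + 13/40 = 53/40
  2 + 40/53 = 146/53
  10 + 53/146 = 1513/146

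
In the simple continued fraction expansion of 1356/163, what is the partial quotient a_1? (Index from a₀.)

1356 = 8·163 + 52   →  a_0 = 8
163 = 3·52 + 7   →  a_1 = 3

3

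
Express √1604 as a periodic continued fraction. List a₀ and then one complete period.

a₀ = ⌊√1604⌋ = 40.

[40; 20, 80]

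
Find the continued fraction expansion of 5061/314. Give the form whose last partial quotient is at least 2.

5061 = 16·314 + 37
314 = 8·37 + 18
37 = 2·18 + 1
18 = 18·1 + 0  (stop)
So 5061/314 = [16; 8, 2, 18].

[16; 8, 2, 18]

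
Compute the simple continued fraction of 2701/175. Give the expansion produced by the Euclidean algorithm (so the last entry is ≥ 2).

[15; 2, 3, 3, 3, 2]

2701 = 15*175 + 76
175 = 2*76 + 23
76 = 3*23 + 7
23 = 3*7 + 2
7 = 3*2 + 1
2 = 2*1 + 0  (stop)
So 2701/175 = [15; 2, 3, 3, 3, 2].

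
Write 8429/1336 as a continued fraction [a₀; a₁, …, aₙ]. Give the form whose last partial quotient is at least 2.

[6; 3, 4, 3, 1, 7, 3]

8429 = 6×1336 + 413
1336 = 3×413 + 97
413 = 4×97 + 25
97 = 3×25 + 22
25 = 1×22 + 3
22 = 7×3 + 1
3 = 3×1 + 0  (stop)
So 8429/1336 = [6; 3, 4, 3, 1, 7, 3].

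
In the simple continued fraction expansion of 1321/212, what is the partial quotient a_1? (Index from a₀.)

1321 = 6·212 + 49   →  a_0 = 6
212 = 4·49 + 16   →  a_1 = 4

4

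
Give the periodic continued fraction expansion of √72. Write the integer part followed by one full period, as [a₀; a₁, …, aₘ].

a₀ = ⌊√72⌋ = 8.
With m₀=0, d₀=1 and mₖ₊₁ = dₖaₖ − mₖ, dₖ₊₁ = (n − mₖ₊₁²)/dₖ, aₖ₊₁ = ⌊(a₀+mₖ₊₁)/dₖ₊₁⌋:
  k=1: m=8, d=8, a=2
  k=2: m=8, d=1, a=16
d=1 and a=2a₀=16 at k=2, so the next step gives (m, d) = (8, 8) again — its k=1 value — and the period has length 2.

[8; 2, 16]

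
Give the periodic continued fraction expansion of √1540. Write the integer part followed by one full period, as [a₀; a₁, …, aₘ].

[39; 4, 8, 2, 8, 4, 78]

a₀ = ⌊√1540⌋ = 39.
With m₀=0, d₀=1 and mₖ₊₁ = dₖaₖ − mₖ, dₖ₊₁ = (n − mₖ₊₁²)/dₖ, aₖ₊₁ = ⌊(a₀+mₖ₊₁)/dₖ₊₁⌋:
  k=1: m=39, d=19, a=4
  k=2: m=37, d=9, a=8
  k=3: m=35, d=35, a=2
  k=4: m=35, d=9, a=8
  k=5: m=37, d=19, a=4
  k=6: m=39, d=1, a=78
d=1 and a=2a₀=78 at k=6, so the next step gives (m, d) = (39, 19) again — its k=1 value — and the period has length 6.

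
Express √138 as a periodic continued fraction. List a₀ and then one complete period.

[11; 1, 2, 1, 22]

a₀ = ⌊√138⌋ = 11.
With m₀=0, d₀=1 and mₖ₊₁ = dₖaₖ − mₖ, dₖ₊₁ = (n − mₖ₊₁²)/dₖ, aₖ₊₁ = ⌊(a₀+mₖ₊₁)/dₖ₊₁⌋:
  k=1: m=11, d=17, a=1
  k=2: m=6, d=6, a=2
  k=3: m=6, d=17, a=1
  k=4: m=11, d=1, a=22
d=1 and a=2a₀=22 at k=4, so the next step gives (m, d) = (11, 17) again — its k=1 value — and the period has length 4.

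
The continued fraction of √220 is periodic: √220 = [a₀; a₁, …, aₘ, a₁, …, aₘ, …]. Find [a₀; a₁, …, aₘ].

a₀ = ⌊√220⌋ = 14.
With m₀=0, d₀=1 and mₖ₊₁ = dₖaₖ − mₖ, dₖ₊₁ = (n − mₖ₊₁²)/dₖ, aₖ₊₁ = ⌊(a₀+mₖ₊₁)/dₖ₊₁⌋:
  k=1: m=14, d=24, a=1
  k=2: m=10, d=5, a=4
  k=3: m=10, d=24, a=1
  k=4: m=14, d=1, a=28
d=1 and a=2a₀=28 at k=4, so the next step gives (m, d) = (14, 24) again — its k=1 value — and the period has length 4.

[14; 1, 4, 1, 28]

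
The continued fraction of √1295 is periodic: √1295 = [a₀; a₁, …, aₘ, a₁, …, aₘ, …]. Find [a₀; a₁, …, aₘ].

a₀ = ⌊√1295⌋ = 35.
With m₀=0, d₀=1 and mₖ₊₁ = dₖaₖ − mₖ, dₖ₊₁ = (n − mₖ₊₁²)/dₖ, aₖ₊₁ = ⌊(a₀+mₖ₊₁)/dₖ₊₁⌋:
  k=1: m=35, d=70, a=1
  k=2: m=35, d=1, a=70
d=1 and a=2a₀=70 at k=2, so the next step gives (m, d) = (35, 70) again — its k=1 value — and the period has length 2.

[35; 1, 70]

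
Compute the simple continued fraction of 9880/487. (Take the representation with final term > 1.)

[20; 3, 2, 11, 6]

9880 = 20*487 + 140
487 = 3*140 + 67
140 = 2*67 + 6
67 = 11*6 + 1
6 = 6*1 + 0  (stop)
So 9880/487 = [20; 3, 2, 11, 6].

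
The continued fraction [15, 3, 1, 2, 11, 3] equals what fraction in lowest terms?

5895/386

Using pₖ = aₖpₖ₋₁ + pₖ₋₂ and qₖ = aₖqₖ₋₁ + qₖ₋₂:
  k=0: a=15, p=15, q=1
  k=1: a=3, p=46, q=3
  k=2: a=1, p=61, q=4
  k=3: a=2, p=168, q=11
  k=4: a=11, p=1909, q=125
  k=5: a=3, p=5895, q=386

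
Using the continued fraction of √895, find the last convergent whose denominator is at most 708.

21151/707

√895 = [29; 1, 10, 1, 58, …] (period length 4).
Convergents:
  p_0/q_0 = 29/1
  p_1/q_1 = 30/1
  p_2/q_2 = 329/11
  p_3/q_3 = 359/12
  p_4/q_4 = 21151/707
  p_5/q_5 = 21510/719
q_4 = 707 ≤ 708 < 719 = q_5, so the answer is 21151/707.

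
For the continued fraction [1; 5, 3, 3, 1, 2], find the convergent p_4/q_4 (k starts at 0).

82/69

Using pₖ = aₖpₖ₋₁ + pₖ₋₂, qₖ = aₖqₖ₋₁ + qₖ₋₂ (with p₋₁=1, p₋₂=0, q₋₁=0, q₋₂=1):
  k=0: a=1, p=1, q=1
  k=1: a=5, p=6, q=5
  k=2: a=3, p=19, q=16
  k=3: a=3, p=63, q=53
  k=4: a=1, p=82, q=69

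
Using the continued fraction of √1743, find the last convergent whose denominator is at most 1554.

55777/1336

√1743 = [41; 1, 2, 1, 82, …] (period length 4).
Convergents:
  p_0/q_0 = 41/1
  p_1/q_1 = 42/1
  p_2/q_2 = 125/3
  p_3/q_3 = 167/4
  p_4/q_4 = 13819/331
  p_5/q_5 = 13986/335
  p_6/q_6 = 41791/1001
  p_7/q_7 = 55777/1336
  p_8/q_8 = 4615505/110553
q_7 = 1336 ≤ 1554 < 110553 = q_8, so the answer is 55777/1336.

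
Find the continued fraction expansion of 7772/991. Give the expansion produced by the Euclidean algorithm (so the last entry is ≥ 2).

[7; 1, 5, 2, 1, 5, 9]

7772 = 7·991 + 835
991 = 1·835 + 156
835 = 5·156 + 55
156 = 2·55 + 46
55 = 1·46 + 9
46 = 5·9 + 1
9 = 9·1 + 0  (stop)
So 7772/991 = [7; 1, 5, 2, 1, 5, 9].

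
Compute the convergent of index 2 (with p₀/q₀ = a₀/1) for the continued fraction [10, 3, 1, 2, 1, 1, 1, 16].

Using pₖ = aₖpₖ₋₁ + pₖ₋₂, qₖ = aₖqₖ₋₁ + qₖ₋₂ (with p₋₁=1, p₋₂=0, q₋₁=0, q₋₂=1):
  k=0: a=10, p=10, q=1
  k=1: a=3, p=31, q=3
  k=2: a=1, p=41, q=4

41/4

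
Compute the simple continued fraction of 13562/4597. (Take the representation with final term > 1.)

[2; 1, 19, 13, 2, 8]

13562 = 2×4597 + 4368
4597 = 1×4368 + 229
4368 = 19×229 + 17
229 = 13×17 + 8
17 = 2×8 + 1
8 = 8×1 + 0  (stop)
So 13562/4597 = [2; 1, 19, 13, 2, 8].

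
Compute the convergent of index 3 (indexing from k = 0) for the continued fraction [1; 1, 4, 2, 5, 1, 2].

20/11

Using pₖ = aₖpₖ₋₁ + pₖ₋₂, qₖ = aₖqₖ₋₁ + qₖ₋₂ (with p₋₁=1, p₋₂=0, q₋₁=0, q₋₂=1):
  k=0: a=1, p=1, q=1
  k=1: a=1, p=2, q=1
  k=2: a=4, p=9, q=5
  k=3: a=2, p=20, q=11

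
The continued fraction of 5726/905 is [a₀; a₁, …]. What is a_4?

5726 = 6·905 + 296   →  a_0 = 6
905 = 3·296 + 17   →  a_1 = 3
296 = 17·17 + 7   →  a_2 = 17
17 = 2·7 + 3   →  a_3 = 2
7 = 2·3 + 1   →  a_4 = 2

2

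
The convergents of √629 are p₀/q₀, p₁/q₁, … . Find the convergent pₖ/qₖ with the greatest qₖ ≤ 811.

7850/313

√629 = [25; 12, 1, 1, 12, 50, …] (period length 5).
Convergents:
  p_0/q_0 = 25/1
  p_1/q_1 = 301/12
  p_2/q_2 = 326/13
  p_3/q_3 = 627/25
  p_4/q_4 = 7850/313
  p_5/q_5 = 393127/15675
q_4 = 313 ≤ 811 < 15675 = q_5, so the answer is 7850/313.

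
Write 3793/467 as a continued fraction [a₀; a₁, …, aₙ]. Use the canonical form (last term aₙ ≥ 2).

3793 = 8·467 + 57
467 = 8·57 + 11
57 = 5·11 + 2
11 = 5·2 + 1
2 = 2·1 + 0  (stop)
So 3793/467 = [8; 8, 5, 5, 2].

[8; 8, 5, 5, 2]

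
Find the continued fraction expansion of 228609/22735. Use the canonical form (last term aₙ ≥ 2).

228609 = 10*22735 + 1259
22735 = 18*1259 + 73
1259 = 17*73 + 18
73 = 4*18 + 1
18 = 18*1 + 0  (stop)
So 228609/22735 = [10; 18, 17, 4, 18].

[10; 18, 17, 4, 18]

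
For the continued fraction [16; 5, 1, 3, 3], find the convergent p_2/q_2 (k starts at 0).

97/6

Using pₖ = aₖpₖ₋₁ + pₖ₋₂, qₖ = aₖqₖ₋₁ + qₖ₋₂ (with p₋₁=1, p₋₂=0, q₋₁=0, q₋₂=1):
  k=0: a=16, p=16, q=1
  k=1: a=5, p=81, q=5
  k=2: a=1, p=97, q=6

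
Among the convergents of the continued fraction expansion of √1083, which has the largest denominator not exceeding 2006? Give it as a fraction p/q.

√1083 = [32; 1, 9, 1, 64, …] (period length 4).
Convergents:
  p_0/q_0 = 32/1
  p_1/q_1 = 33/1
  p_2/q_2 = 329/10
  p_3/q_3 = 362/11
  p_4/q_4 = 23497/714
  p_5/q_5 = 23859/725
  p_6/q_6 = 238228/7239
q_5 = 725 ≤ 2006 < 7239 = q_6, so the answer is 23859/725.

23859/725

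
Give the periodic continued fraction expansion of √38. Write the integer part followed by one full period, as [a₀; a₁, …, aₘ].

[6; 6, 12]

a₀ = ⌊√38⌋ = 6.
With m₀=0, d₀=1 and mₖ₊₁ = dₖaₖ − mₖ, dₖ₊₁ = (n − mₖ₊₁²)/dₖ, aₖ₊₁ = ⌊(a₀+mₖ₊₁)/dₖ₊₁⌋:
  k=1: m=6, d=2, a=6
  k=2: m=6, d=1, a=12
d=1 and a=2a₀=12 at k=2, so the next step gives (m, d) = (6, 2) again — its k=1 value — and the period has length 2.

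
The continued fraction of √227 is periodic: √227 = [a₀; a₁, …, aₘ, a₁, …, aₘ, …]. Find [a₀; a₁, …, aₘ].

a₀ = ⌊√227⌋ = 15.
With m₀=0, d₀=1 and mₖ₊₁ = dₖaₖ − mₖ, dₖ₊₁ = (n − mₖ₊₁²)/dₖ, aₖ₊₁ = ⌊(a₀+mₖ₊₁)/dₖ₊₁⌋:
  k=1: m=15, d=2, a=15
  k=2: m=15, d=1, a=30
d=1 and a=2a₀=30 at k=2, so the next step gives (m, d) = (15, 2) again — its k=1 value — and the period has length 2.

[15; 15, 30]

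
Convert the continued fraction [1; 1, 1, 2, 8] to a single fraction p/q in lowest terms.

Using pₖ = aₖpₖ₋₁ + pₖ₋₂ and qₖ = aₖqₖ₋₁ + qₖ₋₂:
  k=0: a=1, p=1, q=1
  k=1: a=1, p=2, q=1
  k=2: a=1, p=3, q=2
  k=3: a=2, p=8, q=5
  k=4: a=8, p=67, q=42

67/42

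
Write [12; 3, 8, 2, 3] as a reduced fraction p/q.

2267/184

Using pₖ = aₖpₖ₋₁ + pₖ₋₂ and qₖ = aₖqₖ₋₁ + qₖ₋₂:
  k=0: a=12, p=12, q=1
  k=1: a=3, p=37, q=3
  k=2: a=8, p=308, q=25
  k=3: a=2, p=653, q=53
  k=4: a=3, p=2267, q=184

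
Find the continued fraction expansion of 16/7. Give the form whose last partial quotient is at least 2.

16 = 2×7 + 2
7 = 3×2 + 1
2 = 2×1 + 0  (stop)
So 16/7 = [2; 3, 2].

[2; 3, 2]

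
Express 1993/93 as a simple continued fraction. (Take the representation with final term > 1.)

1993 = 21×93 + 40
93 = 2×40 + 13
40 = 3×13 + 1
13 = 13×1 + 0  (stop)
So 1993/93 = [21; 2, 3, 13].

[21; 2, 3, 13]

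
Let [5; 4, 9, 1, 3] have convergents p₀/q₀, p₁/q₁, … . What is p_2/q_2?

Using pₖ = aₖpₖ₋₁ + pₖ₋₂, qₖ = aₖqₖ₋₁ + qₖ₋₂ (with p₋₁=1, p₋₂=0, q₋₁=0, q₋₂=1):
  k=0: a=5, p=5, q=1
  k=1: a=4, p=21, q=4
  k=2: a=9, p=194, q=37

194/37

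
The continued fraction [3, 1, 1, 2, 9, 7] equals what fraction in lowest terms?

Using pₖ = aₖpₖ₋₁ + pₖ₋₂ and qₖ = aₖqₖ₋₁ + qₖ₋₂:
  k=0: a=3, p=3, q=1
  k=1: a=1, p=4, q=1
  k=2: a=1, p=7, q=2
  k=3: a=2, p=18, q=5
  k=4: a=9, p=169, q=47
  k=5: a=7, p=1201, q=334

1201/334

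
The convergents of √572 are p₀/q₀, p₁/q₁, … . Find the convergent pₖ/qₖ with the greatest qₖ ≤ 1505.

13752/575

√572 = [23; 1, 10, 1, 46, …] (period length 4).
Convergents:
  p_0/q_0 = 23/1
  p_1/q_1 = 24/1
  p_2/q_2 = 263/11
  p_3/q_3 = 287/12
  p_4/q_4 = 13465/563
  p_5/q_5 = 13752/575
  p_6/q_6 = 150985/6313
q_5 = 575 ≤ 1505 < 6313 = q_6, so the answer is 13752/575.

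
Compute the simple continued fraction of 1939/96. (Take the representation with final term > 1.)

1939 = 20×96 + 19
96 = 5×19 + 1
19 = 19×1 + 0  (stop)
So 1939/96 = [20; 5, 19].

[20; 5, 19]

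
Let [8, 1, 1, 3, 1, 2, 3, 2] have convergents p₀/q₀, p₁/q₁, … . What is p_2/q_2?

17/2

Using pₖ = aₖpₖ₋₁ + pₖ₋₂, qₖ = aₖqₖ₋₁ + qₖ₋₂ (with p₋₁=1, p₋₂=0, q₋₁=0, q₋₂=1):
  k=0: a=8, p=8, q=1
  k=1: a=1, p=9, q=1
  k=2: a=1, p=17, q=2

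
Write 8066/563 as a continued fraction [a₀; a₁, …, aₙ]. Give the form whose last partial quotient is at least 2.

[14; 3, 16, 1, 2, 1, 2]

8066 = 14*563 + 184
563 = 3*184 + 11
184 = 16*11 + 8
11 = 1*8 + 3
8 = 2*3 + 2
3 = 1*2 + 1
2 = 2*1 + 0  (stop)
So 8066/563 = [14; 3, 16, 1, 2, 1, 2].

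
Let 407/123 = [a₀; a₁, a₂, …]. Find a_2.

407 = 3·123 + 38   →  a_0 = 3
123 = 3·38 + 9   →  a_1 = 3
38 = 4·9 + 2   →  a_2 = 4

4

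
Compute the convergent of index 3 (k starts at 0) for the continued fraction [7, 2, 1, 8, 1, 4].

Using pₖ = aₖpₖ₋₁ + pₖ₋₂, qₖ = aₖqₖ₋₁ + qₖ₋₂ (with p₋₁=1, p₋₂=0, q₋₁=0, q₋₂=1):
  k=0: a=7, p=7, q=1
  k=1: a=2, p=15, q=2
  k=2: a=1, p=22, q=3
  k=3: a=8, p=191, q=26

191/26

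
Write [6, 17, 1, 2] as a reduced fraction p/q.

Fold from the inside: start with 2/1.
  1 + 1/2 = 3/2
  17 + 2/3 = 53/3
  6 + 3/53 = 321/53

321/53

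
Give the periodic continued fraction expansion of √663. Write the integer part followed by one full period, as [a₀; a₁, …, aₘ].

[25; 1, 2, 1, 50]

a₀ = ⌊√663⌋ = 25.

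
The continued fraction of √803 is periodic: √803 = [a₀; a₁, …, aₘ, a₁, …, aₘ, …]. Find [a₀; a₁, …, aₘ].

a₀ = ⌊√803⌋ = 28.
With m₀=0, d₀=1 and mₖ₊₁ = dₖaₖ − mₖ, dₖ₊₁ = (n − mₖ₊₁²)/dₖ, aₖ₊₁ = ⌊(a₀+mₖ₊₁)/dₖ₊₁⌋:
  k=1: m=28, d=19, a=2
  k=2: m=10, d=37, a=1
  k=3: m=27, d=2, a=27
  k=4: m=27, d=37, a=1
  k=5: m=10, d=19, a=2
  k=6: m=28, d=1, a=56
d=1 and a=2a₀=56 at k=6, so the next step gives (m, d) = (28, 19) again — its k=1 value — and the period has length 6.

[28; 2, 1, 27, 1, 2, 56]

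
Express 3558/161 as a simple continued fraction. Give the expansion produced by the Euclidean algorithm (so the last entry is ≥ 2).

[22; 10, 16]

3558 = 22*161 + 16
161 = 10*16 + 1
16 = 16*1 + 0  (stop)
So 3558/161 = [22; 10, 16].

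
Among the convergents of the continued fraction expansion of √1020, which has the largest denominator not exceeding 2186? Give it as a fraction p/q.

√1020 = [31; 1, 14, 1, 62, …] (period length 4).
Convergents:
  p_0/q_0 = 31/1
  p_1/q_1 = 32/1
  p_2/q_2 = 479/15
  p_3/q_3 = 511/16
  p_4/q_4 = 32161/1007
  p_5/q_5 = 32672/1023
  p_6/q_6 = 489569/15329
q_5 = 1023 ≤ 2186 < 15329 = q_6, so the answer is 32672/1023.

32672/1023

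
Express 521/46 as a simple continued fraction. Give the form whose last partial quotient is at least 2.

521 = 11*46 + 15
46 = 3*15 + 1
15 = 15*1 + 0  (stop)
So 521/46 = [11; 3, 15].

[11; 3, 15]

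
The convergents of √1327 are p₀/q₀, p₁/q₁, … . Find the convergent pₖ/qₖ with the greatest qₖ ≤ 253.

√1327 = [36; 2, 2, 1, 35, 1, 2, 2, 72, …] (period length 8).
Convergents:
  p_0/q_0 = 36/1
  p_1/q_1 = 73/2
  p_2/q_2 = 182/5
  p_3/q_3 = 255/7
  p_4/q_4 = 9107/250
  p_5/q_5 = 9362/257
q_4 = 250 ≤ 253 < 257 = q_5, so the answer is 9107/250.

9107/250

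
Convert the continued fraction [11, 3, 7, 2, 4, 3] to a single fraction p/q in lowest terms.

Using pₖ = aₖpₖ₋₁ + pₖ₋₂ and qₖ = aₖqₖ₋₁ + qₖ₋₂:
  k=0: a=11, p=11, q=1
  k=1: a=3, p=34, q=3
  k=2: a=7, p=249, q=22
  k=3: a=2, p=532, q=47
  k=4: a=4, p=2377, q=210
  k=5: a=3, p=7663, q=677

7663/677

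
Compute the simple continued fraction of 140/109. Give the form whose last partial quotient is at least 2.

[1; 3, 1, 1, 15]

140 = 1*109 + 31
109 = 3*31 + 16
31 = 1*16 + 15
16 = 1*15 + 1
15 = 15*1 + 0  (stop)
So 140/109 = [1; 3, 1, 1, 15].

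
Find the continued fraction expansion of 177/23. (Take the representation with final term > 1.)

177 = 7·23 + 16
23 = 1·16 + 7
16 = 2·7 + 2
7 = 3·2 + 1
2 = 2·1 + 0  (stop)
So 177/23 = [7; 1, 2, 3, 2].

[7; 1, 2, 3, 2]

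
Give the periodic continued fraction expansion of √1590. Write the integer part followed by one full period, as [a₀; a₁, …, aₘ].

a₀ = ⌊√1590⌋ = 39.
With m₀=0, d₀=1 and mₖ₊₁ = dₖaₖ − mₖ, dₖ₊₁ = (n − mₖ₊₁²)/dₖ, aₖ₊₁ = ⌊(a₀+mₖ₊₁)/dₖ₊₁⌋:
  k=1: m=39, d=69, a=1
  k=2: m=30, d=10, a=6
  k=3: m=30, d=69, a=1
  k=4: m=39, d=1, a=78
d=1 and a=2a₀=78 at k=4, so the next step gives (m, d) = (39, 69) again — its k=1 value — and the period has length 4.

[39; 1, 6, 1, 78]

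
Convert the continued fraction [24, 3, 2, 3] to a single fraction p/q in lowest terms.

Using pₖ = aₖpₖ₋₁ + pₖ₋₂ and qₖ = aₖqₖ₋₁ + qₖ₋₂:
  k=0: a=24, p=24, q=1
  k=1: a=3, p=73, q=3
  k=2: a=2, p=170, q=7
  k=3: a=3, p=583, q=24

583/24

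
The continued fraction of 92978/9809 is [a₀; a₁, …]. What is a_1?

2

92978 = 9·9809 + 4697   →  a_0 = 9
9809 = 2·4697 + 415   →  a_1 = 2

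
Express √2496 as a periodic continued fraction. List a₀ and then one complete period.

[49; 1, 23, 1, 98]

a₀ = ⌊√2496⌋ = 49.
With m₀=0, d₀=1 and mₖ₊₁ = dₖaₖ − mₖ, dₖ₊₁ = (n − mₖ₊₁²)/dₖ, aₖ₊₁ = ⌊(a₀+mₖ₊₁)/dₖ₊₁⌋:
  k=1: m=49, d=95, a=1
  k=2: m=46, d=4, a=23
  k=3: m=46, d=95, a=1
  k=4: m=49, d=1, a=98
d=1 and a=2a₀=98 at k=4, so the next step gives (m, d) = (49, 95) again — its k=1 value — and the period has length 4.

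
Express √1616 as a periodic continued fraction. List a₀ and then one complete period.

[40; 5, 80]

a₀ = ⌊√1616⌋ = 40.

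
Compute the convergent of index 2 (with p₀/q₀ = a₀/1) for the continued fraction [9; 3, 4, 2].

Using pₖ = aₖpₖ₋₁ + pₖ₋₂, qₖ = aₖqₖ₋₁ + qₖ₋₂ (with p₋₁=1, p₋₂=0, q₋₁=0, q₋₂=1):
  k=0: a=9, p=9, q=1
  k=1: a=3, p=28, q=3
  k=2: a=4, p=121, q=13

121/13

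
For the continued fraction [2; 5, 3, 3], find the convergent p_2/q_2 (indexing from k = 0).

35/16

Using pₖ = aₖpₖ₋₁ + pₖ₋₂, qₖ = aₖqₖ₋₁ + qₖ₋₂ (with p₋₁=1, p₋₂=0, q₋₁=0, q₋₂=1):
  k=0: a=2, p=2, q=1
  k=1: a=5, p=11, q=5
  k=2: a=3, p=35, q=16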